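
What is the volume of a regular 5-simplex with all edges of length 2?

Volume = 2^5 · √(6/2^5) / 5! ≈ 0.11547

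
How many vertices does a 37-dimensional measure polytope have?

The 37-cube has 2^37 = 137438953472 vertices.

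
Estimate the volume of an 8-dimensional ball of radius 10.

V = 12500000·π^4/3 ≈ 4.05871e+08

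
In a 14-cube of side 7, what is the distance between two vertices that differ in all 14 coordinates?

The space diagonal of an n-cube of side s is s√n. Here 7·√14 ≈ 26.1916.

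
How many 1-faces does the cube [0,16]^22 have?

Number of 1-faces = C(22,1)·2^(22-1) = 22·2097152 = 46137344.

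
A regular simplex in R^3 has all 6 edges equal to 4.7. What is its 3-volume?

Volume = (√2/12) · 4.7³ = 12.2357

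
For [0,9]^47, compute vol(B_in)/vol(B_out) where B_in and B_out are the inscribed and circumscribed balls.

V_in / V_out = (r_in/r_out)^47 = (1/√47)^47 = 47^(-47/2) ≈ 5.07809e-40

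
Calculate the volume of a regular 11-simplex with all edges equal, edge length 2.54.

V_11 = √(12) · 2.54^11 / (11! · 2^(11/2)) ≈ 5.44428e-05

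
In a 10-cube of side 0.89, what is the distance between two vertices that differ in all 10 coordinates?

d = √(0.89² + 0.89² + ... + 0.89²) [10 terms] = √(10·0.89²) = 0.89√10 ≈ 2.81443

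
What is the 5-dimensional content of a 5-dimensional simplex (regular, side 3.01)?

For a regular n-simplex with edge a, V = (a^n / n!)·√((n+1)/2^n). With a=3.01, n=5: V ≈ 0.891563.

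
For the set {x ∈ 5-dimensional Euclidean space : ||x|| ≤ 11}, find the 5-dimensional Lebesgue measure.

V_5(11) = π^(5/2) · (11)^5 / Γ(5/2 + 1) = 1288408·π^2/15 ≈ 847738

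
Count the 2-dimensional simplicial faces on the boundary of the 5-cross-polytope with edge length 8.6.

An n-cross-polytope has 2^(k+1)·C(n,k+1) k-faces. Here 2^3·C(5,3) = 8·10 = 80.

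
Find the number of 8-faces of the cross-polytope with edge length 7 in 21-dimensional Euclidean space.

f_8(21-orthoplex) = 2^9 · (21 choose 9) = 150492160.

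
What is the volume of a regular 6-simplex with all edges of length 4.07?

Volume = 4.07^6 · √(7/2^6) / 6! ≈ 2.08782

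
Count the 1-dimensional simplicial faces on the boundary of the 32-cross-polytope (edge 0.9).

f_1(32-orthoplex) = 2^2 · (32 choose 2) = 1984.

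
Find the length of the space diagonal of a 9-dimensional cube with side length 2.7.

d = √(2.7² + 2.7² + ... + 2.7²) [9 terms] = √(9·2.7²) = 2.7√9 = 8.1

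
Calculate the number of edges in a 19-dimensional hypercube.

Each of the 2^19 = 524288 vertices has degree 19; total edges = 19·2^19/2 = 4980736.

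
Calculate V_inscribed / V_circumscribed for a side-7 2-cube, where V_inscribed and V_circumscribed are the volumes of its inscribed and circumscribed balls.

V_in / V_out = (r_in/r_out)^2 = (1/√2)^2 = 2^(-2/2) ≈ 0.5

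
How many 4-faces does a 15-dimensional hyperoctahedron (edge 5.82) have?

Each 4-face is the convex hull of 5 vertices, one chosen as ±e_i from each of 5 distinct axes: 2^5·C(15,5) = 96096.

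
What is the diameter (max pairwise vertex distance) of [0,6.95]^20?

d = √(6.95² + 6.95² + ... + 6.95²) [20 terms] = √(20·6.95²) = 6.95√20 ≈ 31.0813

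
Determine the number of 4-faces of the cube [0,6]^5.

Choose 4 of 5 axes to span the face (C(5,4) = 5 ways), then fix each of the remaining 1 coordinate at one of its two extreme values (2^1 = 2 ways): 5·2 = 10.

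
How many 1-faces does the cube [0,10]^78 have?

The 78-cube has n·2^(n-1) = 78·2^77 = 78·151115727451828646838272 = 11787026741242634453385216 edges.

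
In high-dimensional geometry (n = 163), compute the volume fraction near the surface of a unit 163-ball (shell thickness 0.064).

1 - (1-0.064)^163 ≈ 0.999979 ≈ 99.997920%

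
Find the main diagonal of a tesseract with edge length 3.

d = √(3² + 3² + ... + 3²) [4 terms] = √(4·3²) = 3√4 = 6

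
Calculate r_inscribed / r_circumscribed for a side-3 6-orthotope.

Ratio = (s/2)/(s√6/2) = 6^(-1/2) ≈ 0.408248.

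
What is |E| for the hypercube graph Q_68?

Each of the 2^68 = 295147905179352825856 vertices has degree 68; total edges = 68·2^68/2 = 10035028776097996079104.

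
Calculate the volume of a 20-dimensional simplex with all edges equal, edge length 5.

Volume = 5^20 · √(21/2^20) / 20! ≈ 1.75422e-07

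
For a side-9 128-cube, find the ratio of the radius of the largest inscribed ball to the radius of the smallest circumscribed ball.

r_in = 9/2 (half the side); r_out = 9√128/2 (half the diagonal). Ratio = 1/√128 ≈ 0.0883883.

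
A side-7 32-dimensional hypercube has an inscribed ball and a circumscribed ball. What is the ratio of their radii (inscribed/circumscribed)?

r_in = 7/2 (half the side); r_out = 7√32/2 (half the diagonal). Ratio = 1/√32 ≈ 0.176777.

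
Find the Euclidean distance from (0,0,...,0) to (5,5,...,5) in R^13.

The space diagonal of an n-cube of side s is s√n. Here 5·√13 ≈ 18.0278.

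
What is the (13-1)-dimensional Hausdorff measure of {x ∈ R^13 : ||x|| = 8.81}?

S = n·V_n(r)/r = 13·V_13(8.81)/8.81 (volume-to-surface relation), giving 2.58819e+12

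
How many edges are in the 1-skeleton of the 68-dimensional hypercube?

An n-cube has n·2^(n-1) edges. With n = 68: 68·147573952589676412928 = 10035028776097996079104.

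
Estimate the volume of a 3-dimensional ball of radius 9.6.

V_3(9.6) = π^(3/2) · (9.6)^3 / Γ(3/2 + 1) ≈ 3705.97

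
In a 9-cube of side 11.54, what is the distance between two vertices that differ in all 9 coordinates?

The space diagonal of an n-cube of side s is s√n. Here 11.54·√9 = 34.62.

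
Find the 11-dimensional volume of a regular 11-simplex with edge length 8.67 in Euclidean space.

V = (8.67^11 / 11!) · √((11+1) / 2^11) ≈ 39.9007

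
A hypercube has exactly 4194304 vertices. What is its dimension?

n = log_2(4194304) = 22.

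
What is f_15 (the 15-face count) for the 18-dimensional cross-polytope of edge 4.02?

f_15(18-orthoplex) = 2^16 · (18 choose 16) = 10027008.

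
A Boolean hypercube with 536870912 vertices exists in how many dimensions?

n = log_2(536870912) = 29.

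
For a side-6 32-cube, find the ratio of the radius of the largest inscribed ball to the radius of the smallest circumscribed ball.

For an n-cube of any side s, the inradius is s/2 and the circumradius is s√n/2, so the ratio is 1/√32 ≈ 0.176777.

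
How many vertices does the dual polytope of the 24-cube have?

An n-cross-polytope has 2n vertices; here n = 24, giving 48.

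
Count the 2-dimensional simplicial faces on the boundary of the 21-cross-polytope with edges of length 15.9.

Each 2-face is the convex hull of 3 vertices, one chosen as ±e_i from each of 3 distinct axes: 2^3·C(21,3) = 10640.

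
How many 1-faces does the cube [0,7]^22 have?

The 22-cube has n·2^(n-1) = 22·2^21 = 22·2097152 = 46137344 edges.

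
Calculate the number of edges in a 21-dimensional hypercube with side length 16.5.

Each of the 2^21 = 2097152 vertices has degree 21; total edges = 21·2^21/2 = 22020096.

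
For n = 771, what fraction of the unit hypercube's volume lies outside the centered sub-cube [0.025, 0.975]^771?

1 - (1 - 2·0.025)^771 = 1 - 0.95^771 ≈ 1 - 6.682e-18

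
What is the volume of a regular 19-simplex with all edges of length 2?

V = (2^19 / 19!) · √((19+1) / 2^19) ≈ 2.66198e-14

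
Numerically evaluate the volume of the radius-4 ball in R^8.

V_8(4) = π^(8/2) · (4)^8 / Γ(8/2 + 1) = 8192·π^4/3 ≈ 265992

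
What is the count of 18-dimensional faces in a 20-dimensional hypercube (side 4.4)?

An n-cube has C(n,k)·2^(n-k) k-faces. Here C(20,18)·2^2 = 190·4 = 760.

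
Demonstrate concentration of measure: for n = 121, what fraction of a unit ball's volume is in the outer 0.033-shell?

1 - (1-0.033)^121 ≈ 0.982757 ≈ 98.28%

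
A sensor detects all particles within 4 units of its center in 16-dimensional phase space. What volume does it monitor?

V = 33554432·π^8/315 ≈ 1.01074e+09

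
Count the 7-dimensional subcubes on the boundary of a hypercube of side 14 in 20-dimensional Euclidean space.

An n-cube has C(n,k)·2^(n-k) k-faces. Here C(20,7)·2^13 = 77520·8192 = 635043840.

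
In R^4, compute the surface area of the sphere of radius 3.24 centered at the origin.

The surface area of an n-ball is 2π^(n/2) r^(n-1) / Γ(n/2). For n=4, r=3.24: 671.374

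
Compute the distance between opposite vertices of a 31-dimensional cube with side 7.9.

Diagonal = √31 · 7.9 ≈ 43.9853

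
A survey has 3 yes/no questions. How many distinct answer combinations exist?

The 3-cube has 2^3 = 8 vertices.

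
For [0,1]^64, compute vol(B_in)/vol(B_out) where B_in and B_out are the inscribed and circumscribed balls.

Volume scales as r^n, and r_in/r_out = 1/√64, giving (1/√64)^64 ≈ 1.59309e-58.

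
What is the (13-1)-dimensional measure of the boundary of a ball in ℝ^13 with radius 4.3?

|∂B_13(4.3)| ≈ 4.73049e+08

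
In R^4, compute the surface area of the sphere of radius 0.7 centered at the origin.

|∂B_4(0.7)| ≈ 6.77055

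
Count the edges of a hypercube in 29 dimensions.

An n-cube has n·2^(n-1) edges. With n = 29: 29·268435456 = 7784628224.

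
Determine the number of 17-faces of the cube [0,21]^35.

Choose 17 of 35 axes to span the face (C(35,17) = 4537567650 ways), then fix each of the remaining 18 coordinates at one of its two extreme values (2^18 = 262144 ways): 4537567650·262144 = 1189496134041600.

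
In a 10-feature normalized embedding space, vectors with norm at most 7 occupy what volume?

Volume = π^{10/2}·(7)^10/Γ(6) = 282475249·π^5/120 ≈ 7.20358e+08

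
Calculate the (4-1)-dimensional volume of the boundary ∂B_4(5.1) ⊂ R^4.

|∂B_4(5.1)| ≈ 2618.43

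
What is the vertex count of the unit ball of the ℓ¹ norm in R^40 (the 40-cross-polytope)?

The vertices are ±e_1, ..., ±e_40, so there are 2·40 = 80.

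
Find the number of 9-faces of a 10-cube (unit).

An n-cube has C(n,k)·2^(n-k) k-faces. Here C(10,9)·2^1 = 10·2 = 20.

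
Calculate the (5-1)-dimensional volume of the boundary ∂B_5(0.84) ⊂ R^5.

The surface area of an n-ball is 2π^(n/2) r^(n-1) / Γ(n/2). For n=5, r=0.84: 13.1034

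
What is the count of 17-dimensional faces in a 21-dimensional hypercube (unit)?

Choose 17 of 21 axes to span the face (C(21,17) = 5985 ways), then fix each of the remaining 4 coordinates at one of its two extreme values (2^4 = 16 ways): 5985·16 = 95760.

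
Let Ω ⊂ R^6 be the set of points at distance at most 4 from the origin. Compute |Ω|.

Volume = π^{6/2}·(4)^6/Γ(4) = 2048·π^3/3 ≈ 21167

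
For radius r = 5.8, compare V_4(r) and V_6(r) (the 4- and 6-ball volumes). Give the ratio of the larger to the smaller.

V_4(5.8) ≈ 5584.47, V_6(5.8) ≈ 196728. The 6-ball is larger by a factor of 35.23.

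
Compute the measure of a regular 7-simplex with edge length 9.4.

For a regular n-simplex with edge a, V = (a^n / n!)·√((n+1)/2^n). With a=9.4, n=7: V ≈ 321.665.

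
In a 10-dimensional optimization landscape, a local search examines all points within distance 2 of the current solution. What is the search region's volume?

V_10(2) = π^(10/2) · (2)^10 / Γ(10/2 + 1) = 128·π^5/15 ≈ 2611.37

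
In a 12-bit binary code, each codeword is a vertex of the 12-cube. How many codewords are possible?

Number of vertices = 2^12 = 4096.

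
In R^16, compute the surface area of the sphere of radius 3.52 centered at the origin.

S = n·V_n(r)/r = 16·V_16(3.52)/3.52 (volume-to-surface relation), giving 5.94208e+08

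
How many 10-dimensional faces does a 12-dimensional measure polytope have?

Choose 10 of 12 axes to span the face (C(12,10) = 66 ways), then fix each of the remaining 2 coordinates at one of its two extreme values (2^2 = 4 ways): 66·4 = 264.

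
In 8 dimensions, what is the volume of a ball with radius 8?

V_8(8) = π^(8/2) · (8)^8 / Γ(8/2 + 1) = 2097152·π^4/3 ≈ 6.80939e+07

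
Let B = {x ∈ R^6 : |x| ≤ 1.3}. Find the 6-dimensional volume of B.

V_6(1.3) = π^(6/2) · (1.3)^6 / Γ(6/2 + 1) ≈ 24.9436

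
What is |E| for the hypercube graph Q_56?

An n-cube has n·2^(n-1) edges. With n = 56: 56·36028797018963968 = 2017612633061982208.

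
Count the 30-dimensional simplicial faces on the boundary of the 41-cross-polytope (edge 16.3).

Number of 30-faces = 2^(30+1) · C(41,30+1) = 2147483648 · 1121099408 = 2407542646462480384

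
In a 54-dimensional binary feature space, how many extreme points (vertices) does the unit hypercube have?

The 54-cube has 2^54 = 18014398509481984 vertices.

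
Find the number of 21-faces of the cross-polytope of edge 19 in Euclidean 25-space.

An n-cross-polytope has 2^(k+1)·C(n,k+1) k-faces. Here 2^22·C(25,22) = 4194304·2300 = 9646899200.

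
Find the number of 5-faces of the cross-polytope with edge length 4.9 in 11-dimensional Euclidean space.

An n-cross-polytope has 2^(k+1)·C(n,k+1) k-faces. Here 2^6·C(11,6) = 64·462 = 29568.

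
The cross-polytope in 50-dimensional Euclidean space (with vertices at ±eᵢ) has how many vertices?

Number of vertices = 2n = 100.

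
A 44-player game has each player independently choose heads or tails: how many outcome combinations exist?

Number of vertices = 2^44 = 17592186044416.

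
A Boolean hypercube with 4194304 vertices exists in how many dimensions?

The n-cube has 2^n vertices, and 4194304 = 2^22, so n = 22.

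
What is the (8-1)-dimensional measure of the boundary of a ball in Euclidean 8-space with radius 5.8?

S_8(5.8) = 2·π^(8/2)·(5.8)^7 / Γ(8/2) ≈ 7.16926e+06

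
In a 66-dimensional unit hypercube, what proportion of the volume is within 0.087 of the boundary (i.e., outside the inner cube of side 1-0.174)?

1 - (1 - 2·0.087)^66 = 1 - 0.826^66 ≈ 0.9999966835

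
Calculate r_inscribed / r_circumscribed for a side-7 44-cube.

Ratio = (s/2)/(s√44/2) = 44^(-1/2) ≈ 0.150756.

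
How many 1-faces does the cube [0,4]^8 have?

Number of 1-faces = C(8,1)·2^(8-1) = 8·128 = 1024.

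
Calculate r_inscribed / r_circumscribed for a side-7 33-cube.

Ratio = (s/2)/(s√33/2) = 33^(-1/2) ≈ 0.174078.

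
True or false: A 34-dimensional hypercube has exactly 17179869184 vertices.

True. The 34-cube has 2^34 = 17179869184 vertices.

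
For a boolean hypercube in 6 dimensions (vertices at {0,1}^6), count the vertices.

An n-cube has 2^n vertices; for n = 6 that is 2^6 = 64.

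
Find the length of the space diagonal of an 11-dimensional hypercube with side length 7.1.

Diagonal = √11 · 7.1 ≈ 23.548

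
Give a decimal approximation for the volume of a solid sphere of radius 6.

V = 288·π ≈ 904.779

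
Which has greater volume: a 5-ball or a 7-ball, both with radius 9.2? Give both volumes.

V_5(9.2) ≈ 346927. V_7(9.2) ≈ 2.63569e+07. The 7-ball is larger.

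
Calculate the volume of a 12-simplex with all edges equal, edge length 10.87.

Volume = 10.87^12 · √(13/2^12) / 12! ≈ 320.044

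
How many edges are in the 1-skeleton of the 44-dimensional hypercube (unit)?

Number of 1-faces = C(44,1)·2^(44-1) = 44·8796093022208 = 387028092977152.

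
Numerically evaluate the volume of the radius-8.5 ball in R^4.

V = 83521·π^2/32 ≈ 25760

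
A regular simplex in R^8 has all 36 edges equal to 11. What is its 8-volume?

V = (11^8 / 8!) · √((8+1) / 2^8) ≈ 996.833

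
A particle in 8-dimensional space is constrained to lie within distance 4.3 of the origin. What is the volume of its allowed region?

Volume = π^{8/2}·(4.3)^8/Γ(5) ≈ 474390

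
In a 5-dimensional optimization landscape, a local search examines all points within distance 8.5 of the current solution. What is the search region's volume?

V = 1419857·π^2/60 ≈ 233557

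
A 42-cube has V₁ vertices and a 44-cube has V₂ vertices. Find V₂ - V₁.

V₁ = 2^42 = 4398046511104. V₂ = 2^44 = 17592186044416. V₂ - V₁ = 13194139533312.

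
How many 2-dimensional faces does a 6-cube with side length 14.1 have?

Number of 2-faces = C(6,2) · 2^(6-2) = 15 · 16 = 240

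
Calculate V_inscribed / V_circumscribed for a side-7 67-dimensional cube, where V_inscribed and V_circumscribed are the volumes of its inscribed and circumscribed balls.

V_in / V_out = (r_in/r_out)^67 = (1/√67)^67 = 67^(-67/2) ≈ 6.70647e-62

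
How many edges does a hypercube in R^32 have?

An n-cube has n·2^(n-1) edges. With n = 32: 32·2147483648 = 68719476736.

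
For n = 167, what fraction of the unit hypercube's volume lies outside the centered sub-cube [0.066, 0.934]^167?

The inner cube has side 1-2·0.066 = 0.868 and volume (0.868)^167 ≈ 5.405e-11, so the shell holds 1 - 5.405e-11 of the volume.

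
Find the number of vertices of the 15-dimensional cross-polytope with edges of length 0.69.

Number of vertices = 2n = 30.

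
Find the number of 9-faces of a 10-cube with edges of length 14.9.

Choose 9 of 10 axes to span the face (C(10,9) = 10 ways), then fix each of the remaining 1 coordinate at one of its two extreme values (2^1 = 2 ways): 10·2 = 20.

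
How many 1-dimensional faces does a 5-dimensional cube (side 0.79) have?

f_1(5-cube) = (5 choose 1) · 2^4 = 80.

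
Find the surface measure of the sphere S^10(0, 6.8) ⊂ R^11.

|∂B_11(6.8)| ≈ 4.38114e+09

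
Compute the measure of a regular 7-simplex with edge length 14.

V = (14^7 / 7!) · √((7+1) / 2^7) ≈ 5228.84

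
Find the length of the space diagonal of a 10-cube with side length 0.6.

||(0.6,0.6,...,0.6)|| = √(10)·0.6 ≈ 1.89737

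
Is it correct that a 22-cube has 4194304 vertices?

True. The 22-cube has 2^22 = 4194304 vertices.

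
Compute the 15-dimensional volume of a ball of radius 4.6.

Volume = π^{15/2}·(4.6)^15/Γ(17/2) ≈ 3.33271e+09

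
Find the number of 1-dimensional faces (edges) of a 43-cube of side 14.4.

Each of the 2^43 = 8796093022208 vertices has degree 43; total edges = 43·2^43/2 = 189115999977472.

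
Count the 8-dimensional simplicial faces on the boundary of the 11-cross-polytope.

An n-cross-polytope has 2^(k+1)·C(n,k+1) k-faces. Here 2^9·C(11,9) = 512·55 = 28160.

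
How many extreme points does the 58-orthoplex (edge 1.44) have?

Number of vertices = 2n = 116.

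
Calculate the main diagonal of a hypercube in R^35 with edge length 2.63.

The space diagonal of an n-cube of side s is s√n. Here 2.63·√35 ≈ 15.5593.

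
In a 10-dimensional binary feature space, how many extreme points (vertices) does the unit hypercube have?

Number of vertices = 2^10 = 1024.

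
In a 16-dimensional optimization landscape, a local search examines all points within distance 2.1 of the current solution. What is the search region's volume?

The n-ball volume is π^(n/2)·r^n/Γ(n/2+1). With n=16, r=2.1: V ≈ 33665.7.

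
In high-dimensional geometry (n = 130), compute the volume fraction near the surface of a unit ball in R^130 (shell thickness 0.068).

1 - (1-0.068)^130 ≈ 0.999894 ≈ 99.9894%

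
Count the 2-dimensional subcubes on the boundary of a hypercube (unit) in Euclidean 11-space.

f_2(11-cube) = (11 choose 2) · 2^9 = 28160.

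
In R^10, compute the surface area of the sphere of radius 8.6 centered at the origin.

S_10(8.6) = 2·π^(10/2)·(8.6)^9 / Γ(10/2) ≈ 6.56227e+09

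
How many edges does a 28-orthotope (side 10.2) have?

Number of 1-faces = C(28,1)·2^(28-1) = 28·134217728 = 3758096384.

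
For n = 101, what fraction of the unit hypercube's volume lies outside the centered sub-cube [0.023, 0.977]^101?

The inner cube has side 1-2·0.023 = 0.954 and volume (0.954)^101 ≈ 0.008598, so the shell holds 0.991402 of the volume.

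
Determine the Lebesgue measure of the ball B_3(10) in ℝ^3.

The n-ball volume is π^(n/2)·r^n/Γ(n/2+1). With n=3, r=10: V = 4000·π/3 ≈ 4188.79.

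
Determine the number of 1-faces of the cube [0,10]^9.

An n-cube has C(n,k)·2^(n-k) k-faces. Here C(9,1)·2^8 = 9·256 = 2304.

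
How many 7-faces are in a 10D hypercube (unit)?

Choose 7 of 10 axes to span the face (C(10,7) = 120 ways), then fix each of the remaining 3 coordinates at one of its two extreme values (2^3 = 8 ways): 120·8 = 960.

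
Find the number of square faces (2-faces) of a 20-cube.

Choose 2 of 20 axes to span the face (C(20,2) = 190 ways), then fix each of the remaining 18 coordinates at one of its two extreme values (2^18 = 262144 ways): 190·262144 = 49807360.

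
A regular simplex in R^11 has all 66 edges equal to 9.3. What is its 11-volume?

V_11 = √(12) · 9.3^11 / (11! · 2^(11/2)) ≈ 86.3142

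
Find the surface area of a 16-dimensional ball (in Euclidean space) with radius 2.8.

|∂B_16(2.8)| ≈ 1.91942e+07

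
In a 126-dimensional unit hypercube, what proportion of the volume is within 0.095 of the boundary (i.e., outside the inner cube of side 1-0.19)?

Shell fraction = 1 - (1-0.19)^126 ≈ 1 - 2.945e-12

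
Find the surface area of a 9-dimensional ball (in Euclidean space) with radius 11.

The surface area of an n-ball is 2π^(n/2) r^(n-1) / Γ(n/2). For n=9, r=11: 6859484192·π^4/105 ≈ 6.36358e+09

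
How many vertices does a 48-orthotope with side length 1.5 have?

An n-cube has 2^n vertices; for n = 48 that is 2^48 = 281474976710656.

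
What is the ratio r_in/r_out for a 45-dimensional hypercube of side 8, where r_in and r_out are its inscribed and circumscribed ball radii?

r_in = 8/2 (half the side); r_out = 8√45/2 (half the diagonal). Ratio = 1/√45 ≈ 0.149071.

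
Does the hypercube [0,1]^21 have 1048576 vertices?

False. The 21-cube has 2^21 = 2097152 vertices.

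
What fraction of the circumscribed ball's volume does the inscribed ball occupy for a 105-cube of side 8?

The radii are 8/2 and 8√105/2, so the volume ratio is (1/√105)^105 = 105^{-105/2} ≈ 7.71901e-107.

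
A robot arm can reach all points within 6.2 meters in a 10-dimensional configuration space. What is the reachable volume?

V_10(6.2) = π^(10/2) · (6.2)^10 / Γ(10/2 + 1) ≈ 2.14035e+08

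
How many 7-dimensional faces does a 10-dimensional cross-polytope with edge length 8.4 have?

f_7(10-orthoplex) = 2^8 · (10 choose 8) = 11520.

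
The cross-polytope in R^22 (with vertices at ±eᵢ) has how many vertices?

The vertices are ±e_1, ..., ±e_22, so there are 2·22 = 44.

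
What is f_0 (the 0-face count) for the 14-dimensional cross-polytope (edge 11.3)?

An n-cross-polytope has 2^(k+1)·C(n,k+1) k-faces. Here 2^1·C(14,1) = 2·14 = 28.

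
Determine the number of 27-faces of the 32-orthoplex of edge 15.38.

Each 27-face is the convex hull of 28 vertices, one chosen as ±e_i from each of 28 distinct axes: 2^28·C(32,28) = 9652938997760.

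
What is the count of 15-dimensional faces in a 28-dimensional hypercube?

Choose 15 of 28 axes to span the face (C(28,15) = 37442160 ways), then fix each of the remaining 13 coordinates at one of its two extreme values (2^13 = 8192 ways): 37442160·8192 = 306726174720.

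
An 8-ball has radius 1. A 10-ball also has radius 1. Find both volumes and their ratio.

V_8(1) ≈ 4.05871. V_10(1) ≈ 2.55016. Ratio V_8/V_10 ≈ 1.592.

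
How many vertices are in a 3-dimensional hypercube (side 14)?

An n-cube has C(n,k)·2^(n-k) k-faces. Here C(3,0)·2^3 = 1·8 = 8.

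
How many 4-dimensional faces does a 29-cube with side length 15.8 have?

Choose 4 of 29 axes to span the face (C(29,4) = 23751 ways), then fix each of the remaining 25 coordinates at one of its two extreme values (2^25 = 33554432 ways): 23751·33554432 = 796951314432.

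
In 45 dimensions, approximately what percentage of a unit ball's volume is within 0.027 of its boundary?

1 - (1-0.027)^45 ≈ 0.708205 ≈ 70.82%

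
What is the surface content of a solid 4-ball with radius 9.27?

S = n·V_n(r)/r = 4·V_4(9.27)/9.27 (volume-to-surface relation), giving 15724.2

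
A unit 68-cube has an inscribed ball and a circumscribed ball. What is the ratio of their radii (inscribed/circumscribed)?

r_in / r_out = (1/2) / (1√68/2) = 1/√68 ≈ 0.121268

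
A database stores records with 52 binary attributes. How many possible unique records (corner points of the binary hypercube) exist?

Number of vertices = 2^52 = 4503599627370496.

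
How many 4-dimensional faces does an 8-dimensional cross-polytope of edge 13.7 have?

Each 4-face is the convex hull of 5 vertices, one chosen as ±e_i from each of 5 distinct axes: 2^5·C(8,5) = 1792.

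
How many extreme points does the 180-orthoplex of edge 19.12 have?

The 180-dimensional cross-polytope has 2n = 2·180 = 360 vertices.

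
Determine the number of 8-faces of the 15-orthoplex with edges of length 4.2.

An n-cross-polytope has 2^(k+1)·C(n,k+1) k-faces. Here 2^9·C(15,9) = 512·5005 = 2562560.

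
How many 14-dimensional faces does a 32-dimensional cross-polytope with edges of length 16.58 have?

f_14(32-orthoplex) = 2^15 · (32 choose 15) = 18537602088960.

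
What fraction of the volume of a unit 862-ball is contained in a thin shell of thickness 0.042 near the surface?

1 - (1-0.042)^862 ≈ 1 - 8.651e-17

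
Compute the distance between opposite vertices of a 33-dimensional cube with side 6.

Diagonal = √33 · 6 ≈ 34.4674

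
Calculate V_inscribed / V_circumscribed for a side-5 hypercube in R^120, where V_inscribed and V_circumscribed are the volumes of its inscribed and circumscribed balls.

Volume scales as r^n, and r_in/r_out = 1/√120, giving (1/√120)^120 ≈ 1.7747e-125.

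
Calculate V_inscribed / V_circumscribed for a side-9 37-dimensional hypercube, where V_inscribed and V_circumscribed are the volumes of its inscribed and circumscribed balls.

Volume scales as r^n, and r_in/r_out = 1/√37, giving (1/√37)^37 ≈ 9.73348e-30.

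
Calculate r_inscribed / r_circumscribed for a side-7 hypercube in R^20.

r_in = 7/2 (half the side); r_out = 7√20/2 (half the diagonal). Ratio = 1/√20 ≈ 0.223607.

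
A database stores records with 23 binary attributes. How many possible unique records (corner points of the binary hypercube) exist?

An n-cube has 2^n vertices; for n = 23 that is 2^23 = 8388608.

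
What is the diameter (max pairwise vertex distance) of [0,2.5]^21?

The space diagonal of an n-cube of side s is s√n. Here 2.5·√21 ≈ 11.4564.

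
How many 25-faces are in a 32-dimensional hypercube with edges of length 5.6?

Number of 25-faces = C(32,25) · 2^(32-25) = 3365856 · 128 = 430829568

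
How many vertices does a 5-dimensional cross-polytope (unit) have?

An n-cross-polytope has 2n vertices; here n = 5, giving 10.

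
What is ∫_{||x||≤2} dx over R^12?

The n-ball volume is π^(n/2)·r^n/Γ(n/2+1). With n=12, r=2: V = 256·π^6/45 ≈ 5469.24.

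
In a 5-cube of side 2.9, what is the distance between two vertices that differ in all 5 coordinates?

d = √(2.9² + 2.9² + ... + 2.9²) [5 terms] = √(5·2.9²) = 2.9√5 ≈ 6.4846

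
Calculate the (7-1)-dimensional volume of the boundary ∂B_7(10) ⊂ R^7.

S = n·V_n(r)/r = 7·V_7(10)/10 (volume-to-surface relation), giving 3200000·π^3/3 ≈ 3.30734e+07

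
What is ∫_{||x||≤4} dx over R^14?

V_14(4) = π^(14/2) · (4)^14 / Γ(14/2 + 1) = 16777216·π^7/315 ≈ 1.60864e+08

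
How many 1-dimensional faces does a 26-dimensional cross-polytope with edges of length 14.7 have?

Each 1-face is the convex hull of 2 vertices, one chosen as ±e_i from each of 2 distinct axes: 2^2·C(26,2) = 1300.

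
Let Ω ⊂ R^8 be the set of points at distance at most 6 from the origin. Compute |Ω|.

Volume = π^{8/2}·(6)^8/Γ(5) = 69984·π^4 ≈ 6.81708e+06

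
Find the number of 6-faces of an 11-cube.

Choose 6 of 11 axes to span the face (C(11,6) = 462 ways), then fix each of the remaining 5 coordinates at one of its two extreme values (2^5 = 32 ways): 462·32 = 14784.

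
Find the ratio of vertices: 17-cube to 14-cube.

The 17-cube has 2^17 = 131072 vertices. The 14-cube has 2^14 = 16384 vertices. Ratio: 131072/16384 = 8.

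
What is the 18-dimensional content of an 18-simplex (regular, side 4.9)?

V_18 = √(19) · 4.9^18 / (18! · 2^(18/2)) ≈ 3.52611e-06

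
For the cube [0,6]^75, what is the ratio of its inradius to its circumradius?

Ratio = (s/2)/(s√75/2) = 75^(-1/2) ≈ 0.11547.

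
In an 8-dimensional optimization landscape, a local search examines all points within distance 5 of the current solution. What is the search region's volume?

V_8(5) = π^(8/2) · (5)^8 / Γ(8/2 + 1) = 390625·π^4/24 ≈ 1.58543e+06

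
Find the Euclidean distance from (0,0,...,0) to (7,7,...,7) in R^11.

||(7,7,...,7)|| = √(11)·7 ≈ 23.2164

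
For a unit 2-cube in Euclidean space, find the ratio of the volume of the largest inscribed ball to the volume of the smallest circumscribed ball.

V_in / V_out = (r_in/r_out)^2 = (1/√2)^2 = 2^(-2/2) ≈ 0.5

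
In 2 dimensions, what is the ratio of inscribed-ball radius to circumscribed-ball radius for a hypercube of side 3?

For an n-cube of any side s, the inradius is s/2 and the circumradius is s√n/2, so the ratio is 1/√2 ≈ 0.707107.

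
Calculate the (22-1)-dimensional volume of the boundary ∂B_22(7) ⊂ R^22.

|∂B_22(7)| = 79792266297612001·π^11/259200 ≈ 9.05679e+16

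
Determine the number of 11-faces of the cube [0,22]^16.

Choose 11 of 16 axes to span the face (C(16,11) = 4368 ways), then fix each of the remaining 5 coordinates at one of its two extreme values (2^5 = 32 ways): 4368·32 = 139776.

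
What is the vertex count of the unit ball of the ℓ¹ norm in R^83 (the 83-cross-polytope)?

Number of vertices = 2n = 166.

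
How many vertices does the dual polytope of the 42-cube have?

The 42-dimensional cross-polytope has 2n = 2·42 = 84 vertices.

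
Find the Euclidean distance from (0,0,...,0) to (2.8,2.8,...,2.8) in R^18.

||(2.8,2.8,...,2.8)|| = √(18)·2.8 ≈ 11.8794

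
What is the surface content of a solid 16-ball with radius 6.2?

S_16(6.2) = 2·π^(16/2)·(6.2)^15 / Γ(16/2) ≈ 2.89517e+12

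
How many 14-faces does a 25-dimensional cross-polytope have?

Number of 14-faces = 2^(14+1) · C(25,14+1) = 32768 · 3268760 = 107110727680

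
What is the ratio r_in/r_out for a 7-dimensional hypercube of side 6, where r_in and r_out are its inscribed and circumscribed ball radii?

r_in / r_out = (6/2) / (6√7/2) = 1/√7 ≈ 0.377964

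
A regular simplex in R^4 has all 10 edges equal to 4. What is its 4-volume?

V_4 = √(5) · 4^4 / (4! · 2^(4/2)) ≈ 5.96285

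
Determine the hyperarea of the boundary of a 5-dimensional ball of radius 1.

S_5(1) = 2·π^(5/2)·(1)^4 / Γ(5/2) = 8·π^2/3 ≈ 26.3189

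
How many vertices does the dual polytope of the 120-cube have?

Number of vertices = 2n = 240.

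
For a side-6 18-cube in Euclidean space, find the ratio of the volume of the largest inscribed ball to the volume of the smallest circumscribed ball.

V_in/V_out = n^(-n/2) = 18^(-18/2) ≈ 5.04136e-12.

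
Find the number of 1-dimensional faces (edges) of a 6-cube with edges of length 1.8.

An n-cube has n·2^(n-1) edges. With n = 6: 6·32 = 192.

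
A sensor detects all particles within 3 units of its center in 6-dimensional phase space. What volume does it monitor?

V = 243·π^3/2 ≈ 3767.26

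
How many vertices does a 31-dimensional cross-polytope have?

The vertices are ±e_1, ..., ±e_31, so there are 2·31 = 62.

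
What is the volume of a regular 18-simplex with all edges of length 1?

V = (1^18 / 18!) · √((18+1) / 2^18) ≈ 1.32974e-18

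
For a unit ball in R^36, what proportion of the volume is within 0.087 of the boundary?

Shell fraction = 1 - (1-0.087)^36 ≈ 0.962247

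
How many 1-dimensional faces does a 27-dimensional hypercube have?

f_1(27-cube) = (27 choose 1) · 2^26 = 1811939328.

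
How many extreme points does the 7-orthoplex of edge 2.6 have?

The 7-dimensional cross-polytope has 2n = 2·7 = 14 vertices.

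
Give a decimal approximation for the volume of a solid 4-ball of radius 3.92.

The n-ball volume is π^(n/2)·r^n/Γ(n/2+1). With n=4, r=3.92: V ≈ 1165.24.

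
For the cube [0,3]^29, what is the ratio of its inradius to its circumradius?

r_in = 3/2 (half the side); r_out = 3√29/2 (half the diagonal). Ratio = 1/√29 ≈ 0.185695.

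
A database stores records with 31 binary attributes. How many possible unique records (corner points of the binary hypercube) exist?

The 31-cube has 2^31 = 2147483648 vertices.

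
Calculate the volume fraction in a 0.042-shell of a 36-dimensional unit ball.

Shell fraction = 1 - (1-0.042)^36 ≈ 0.786618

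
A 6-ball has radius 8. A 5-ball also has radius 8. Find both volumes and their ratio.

V_6(8) ≈ 1.35468e+06. V_5(8) ≈ 172484. Ratio V_6/V_5 ≈ 7.854.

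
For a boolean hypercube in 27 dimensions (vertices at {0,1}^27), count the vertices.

An n-cube has 2^n vertices; for n = 27 that is 2^27 = 134217728.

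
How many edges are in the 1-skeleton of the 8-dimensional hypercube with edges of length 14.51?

Each of the 2^8 = 256 vertices has degree 8; total edges = 8·2^8/2 = 1024.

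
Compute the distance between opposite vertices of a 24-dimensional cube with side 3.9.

The space diagonal of an n-cube of side s is s√n. Here 3.9·√24 ≈ 19.106.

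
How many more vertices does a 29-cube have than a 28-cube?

The 29-cube has 2^29 = 536870912 vertices. The 28-cube has 2^28 = 268435456 vertices. Difference: 536870912 - 268435456 = 268435456.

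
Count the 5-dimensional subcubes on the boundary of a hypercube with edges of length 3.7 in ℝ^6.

Number of 5-faces = C(6,5) · 2^(6-5) = 6 · 2 = 12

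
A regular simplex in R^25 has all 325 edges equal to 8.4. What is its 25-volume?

V_25 = √(26) · 8.4^25 / (25! · 2^(25/2)) ≈ 7.26019e-06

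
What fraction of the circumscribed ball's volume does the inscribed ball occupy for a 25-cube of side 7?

Volume scales as r^n, and r_in/r_out = 1/√25, giving (1/√25)^25 ≈ 3.35544e-18.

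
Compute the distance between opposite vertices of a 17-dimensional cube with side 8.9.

||(8.9,8.9,...,8.9)|| = √(17)·8.9 ≈ 36.6956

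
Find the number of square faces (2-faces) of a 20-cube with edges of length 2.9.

f_2(20-cube) = (20 choose 2) · 2^18 = 49807360.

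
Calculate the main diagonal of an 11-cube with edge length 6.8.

Diagonal = √11 · 6.8 ≈ 22.553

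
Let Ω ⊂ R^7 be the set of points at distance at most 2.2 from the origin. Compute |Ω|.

The n-ball volume is π^(n/2)·r^n/Γ(n/2+1). With n=7, r=2.2: V ≈ 1178.53.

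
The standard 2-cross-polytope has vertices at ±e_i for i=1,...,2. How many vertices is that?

The vertices are ±e_1, ..., ±e_2, so there are 2·2 = 4.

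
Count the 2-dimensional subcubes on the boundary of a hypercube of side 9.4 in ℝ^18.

Choose 2 of 18 axes to span the face (C(18,2) = 153 ways), then fix each of the remaining 16 coordinates at one of its two extreme values (2^16 = 65536 ways): 153·65536 = 10027008.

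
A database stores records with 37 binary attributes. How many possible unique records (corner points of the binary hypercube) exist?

Each vertex is a binary string of length 37, so there are 2^37 = 137438953472.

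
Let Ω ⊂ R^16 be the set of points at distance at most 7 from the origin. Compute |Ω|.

V_16(7) = π^(16/2) · (7)^16 / Γ(16/2 + 1) = 4747561509943·π^8/5760 ≈ 7.82073e+12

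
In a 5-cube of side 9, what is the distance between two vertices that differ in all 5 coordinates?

||(9,9,...,9)|| = √(5)·9 ≈ 20.1246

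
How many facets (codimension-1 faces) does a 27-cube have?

An n-cube has C(n,k)·2^(n-k) k-faces. Here C(27,26)·2^1 = 27·2 = 54.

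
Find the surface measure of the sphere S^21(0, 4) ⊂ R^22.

S = n·V_n(r)/r = 22·V_22(4)/4 (volume-to-surface relation), giving 34359738368·π^11/14175 ≈ 7.13141e+11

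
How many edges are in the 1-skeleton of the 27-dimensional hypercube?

Number of 1-faces = C(27,1)·2^(27-1) = 27·67108864 = 1811939328.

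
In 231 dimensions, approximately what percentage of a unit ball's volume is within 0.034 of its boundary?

1 - (1-0.034)^231 ≈ 0.999661 ≈ 99.9661%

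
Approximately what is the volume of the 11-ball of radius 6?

The n-ball volume is π^(n/2)·r^n/Γ(n/2+1). With n=11, r=6: V = 859963392·π^5/385 ≈ 6.83547e+08.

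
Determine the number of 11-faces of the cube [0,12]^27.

Number of 11-faces = C(27,11) · 2^(27-11) = 13037895 · 65536 = 854451486720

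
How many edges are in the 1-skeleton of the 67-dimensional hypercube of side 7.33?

Number of 1-faces = C(67,1)·2^(67-1) = 67·73786976294838206464 = 4943727411754159833088.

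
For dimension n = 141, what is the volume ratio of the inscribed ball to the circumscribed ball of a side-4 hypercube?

V_in / V_out = (r_in/r_out)^141 = (1/√141)^141 = 141^(-141/2) ≈ 3.02032e-152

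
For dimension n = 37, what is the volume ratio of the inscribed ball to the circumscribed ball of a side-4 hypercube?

Volume scales as r^n, and r_in/r_out = 1/√37, giving (1/√37)^37 ≈ 9.73348e-30.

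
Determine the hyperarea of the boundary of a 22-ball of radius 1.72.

The surface area of an n-ball is 2π^(n/2) r^(n-1) / Γ(n/2). For n=22, r=1.72: 14322.3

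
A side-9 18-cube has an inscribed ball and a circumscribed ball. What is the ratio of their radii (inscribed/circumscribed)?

Ratio = (s/2)/(s√18/2) = 18^(-1/2) ≈ 0.235702.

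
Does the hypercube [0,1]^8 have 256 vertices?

True. The 8-cube has 2^8 = 256 vertices.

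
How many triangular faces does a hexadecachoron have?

f_2(4-orthoplex) = 2^3 · (4 choose 3) = 32.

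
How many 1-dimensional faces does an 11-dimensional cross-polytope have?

Number of 1-faces = 2^(1+1) · C(11,1+1) = 4 · 55 = 220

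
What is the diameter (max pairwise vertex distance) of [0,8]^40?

d = √(8² + 8² + ... + 8²) [40 terms] = √(40·8²) = 8√40 ≈ 50.5964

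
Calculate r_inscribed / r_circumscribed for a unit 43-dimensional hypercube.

For an n-cube of any side s, the inradius is s/2 and the circumradius is s√n/2, so the ratio is 1/√43 ≈ 0.152499.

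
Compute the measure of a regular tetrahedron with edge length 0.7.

Volume = (√2/12) · 0.7³ = 0.0404229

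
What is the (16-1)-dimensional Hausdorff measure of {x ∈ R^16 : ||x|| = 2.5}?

S_16(2.5) = 2·π^(16/2)·(2.5)^15 / Γ(16/2) = 6103515625·π^8/16515072 ≈ 3.5067e+06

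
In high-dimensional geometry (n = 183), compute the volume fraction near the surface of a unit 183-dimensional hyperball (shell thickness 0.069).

1 - (1-0.069)^183 ≈ 0.9999979213 ≈ 99.999792%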